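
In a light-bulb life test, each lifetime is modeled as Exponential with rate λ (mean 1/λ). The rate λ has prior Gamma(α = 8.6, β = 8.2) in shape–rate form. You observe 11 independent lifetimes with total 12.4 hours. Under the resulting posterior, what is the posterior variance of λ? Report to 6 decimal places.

0.046187

With a Gamma(shape α, rate β) prior on the exponential rate λ, the posterior after n observations with total T = Σxᵢ is Gamma(α+n, β+T).
Posterior: Gamma(8.6+11, 8.2+12.4) = Gamma(19.6, 20.6).
Var = α/β² = 0.046187.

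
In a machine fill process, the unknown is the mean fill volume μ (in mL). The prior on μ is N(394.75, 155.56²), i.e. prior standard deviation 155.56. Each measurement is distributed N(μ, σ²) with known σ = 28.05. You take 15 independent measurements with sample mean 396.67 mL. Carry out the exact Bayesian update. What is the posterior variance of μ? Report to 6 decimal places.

For Normal data with known variance σ², a Normal(μ₀, σ₀²) prior on μ is conjugate. Posterior precision = 1/σ₀² + n/σ²; posterior mean is the precision-weighted average of μ₀ and x̄.
σ₀² = 155.56² = 24198.9136, σ² = 28.05² = 786.8025; σ² + n·σ₀² = 786.8025 + 15·24198.9136 = 363770.5065.
Posterior precision = 1/σ₀² + n/σ² = 1/24198.9136 + 15/786.8025 = (σ² + n·σ₀²)/(σ₀²σ²) = 363770.5065/(24198.9136·786.8025); posterior variance σₙ² = σ₀²σ²/(σ² + n·σ₀²) = 24198.9136·786.8025/363770.5065 = 52.340048.

52.340048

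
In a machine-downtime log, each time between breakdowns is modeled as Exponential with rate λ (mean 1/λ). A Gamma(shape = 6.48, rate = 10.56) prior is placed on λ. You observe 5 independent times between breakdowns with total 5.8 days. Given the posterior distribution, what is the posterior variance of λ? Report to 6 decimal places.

With a Gamma(shape α, rate β) prior on the exponential rate λ, the posterior after n observations with total T = Σxᵢ is Gamma(α+n, β+T).
Posterior: Gamma(6.48+5, 10.56+5.8) = Gamma(11.48, 16.36).
Var = α/β² = 0.042892.

0.042892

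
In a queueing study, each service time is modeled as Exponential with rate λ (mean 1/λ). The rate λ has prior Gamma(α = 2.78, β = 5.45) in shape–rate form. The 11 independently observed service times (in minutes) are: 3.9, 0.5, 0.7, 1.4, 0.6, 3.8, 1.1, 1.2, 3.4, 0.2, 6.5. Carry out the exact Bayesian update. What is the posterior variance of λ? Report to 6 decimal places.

0.016671

With a Gamma(shape α, rate β) prior on the exponential rate λ, the posterior after n observations with total T = Σxᵢ is Gamma(α+n, β+T).
Sum of observations T = 23.3 minutes; n = 11.
Posterior: Gamma(2.78+11, 5.45+23.3) = Gamma(13.78, 28.75).
Var = α/β² = 0.016671.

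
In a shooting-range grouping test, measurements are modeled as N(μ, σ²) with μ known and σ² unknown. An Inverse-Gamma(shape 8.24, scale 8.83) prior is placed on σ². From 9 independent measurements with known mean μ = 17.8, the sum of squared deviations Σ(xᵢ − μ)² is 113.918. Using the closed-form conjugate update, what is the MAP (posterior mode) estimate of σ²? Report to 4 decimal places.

With known mean μ and an Inverse-Gamma(α, β) prior on σ², the Normal likelihood is conjugate: posterior is Inv-Gamma(α + n/2, β + Σ(xᵢ−μ)²/2).
Posterior: Inv-Gamma(8.24 + 9/2, 8.83 + 113.918/2) = Inv-Gamma(12.74, 65.7890).
Mode = β/(α+1) = 65.7890/13.74 = 4.7881.

4.7881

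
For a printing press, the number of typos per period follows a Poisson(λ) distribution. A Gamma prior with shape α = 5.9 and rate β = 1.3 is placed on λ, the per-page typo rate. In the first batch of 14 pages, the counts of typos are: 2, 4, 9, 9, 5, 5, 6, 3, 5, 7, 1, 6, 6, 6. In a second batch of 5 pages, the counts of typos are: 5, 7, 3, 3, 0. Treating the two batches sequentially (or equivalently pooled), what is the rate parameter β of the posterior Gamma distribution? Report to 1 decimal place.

With a Gamma(shape α, rate β) prior, the Poisson likelihood is conjugate: the posterior is Gamma(α + ΣXᵢ, β + n).
Batch 1: sum of counts S = 74 over n = 14 pages.
After batch 1: Gamma(α+S, β+n) = Gamma(5.9+74, 1.3+14) = Gamma(79.9, 15.3).
Batch 2: sum of counts S = 18 over n = 5 pages.
After batch 2: Gamma(α+S, β+n) = Gamma(79.9+18, 15.3+5) = Gamma(97.9, 20.3).
Posterior β = 20.3.

20.3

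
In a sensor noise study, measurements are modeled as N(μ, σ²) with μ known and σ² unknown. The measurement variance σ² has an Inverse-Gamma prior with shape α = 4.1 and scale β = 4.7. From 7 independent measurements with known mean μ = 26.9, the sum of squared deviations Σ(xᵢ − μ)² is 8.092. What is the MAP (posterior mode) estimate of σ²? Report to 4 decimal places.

With known mean μ and an Inverse-Gamma(α, β) prior on σ², the Normal likelihood is conjugate: posterior is Inv-Gamma(α + n/2, β + Σ(xᵢ−μ)²/2).
Posterior: Inv-Gamma(4.1 + 7/2, 4.7 + 8.092/2) = Inv-Gamma(7.60, 8.7460).
Mode = β/(α+1) = 8.7460/8.60 = 1.0170.

1.0170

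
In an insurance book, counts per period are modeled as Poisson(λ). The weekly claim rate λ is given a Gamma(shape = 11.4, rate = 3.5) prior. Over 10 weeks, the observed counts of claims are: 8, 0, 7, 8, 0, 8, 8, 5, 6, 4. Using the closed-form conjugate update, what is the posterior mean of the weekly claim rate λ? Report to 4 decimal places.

With a Gamma(shape α, rate β) prior, the Poisson likelihood is conjugate: the posterior is Gamma(α + ΣXᵢ, β + n).
Sum of counts S = 54 over n = 10 weeks.
Posterior: Gamma(α+S, β+n) = Gamma(11.4+54, 3.5+10) = Gamma(65.4, 13.5).
Posterior mean = α/β = 65.4/13.5 = 4.8444.

4.8444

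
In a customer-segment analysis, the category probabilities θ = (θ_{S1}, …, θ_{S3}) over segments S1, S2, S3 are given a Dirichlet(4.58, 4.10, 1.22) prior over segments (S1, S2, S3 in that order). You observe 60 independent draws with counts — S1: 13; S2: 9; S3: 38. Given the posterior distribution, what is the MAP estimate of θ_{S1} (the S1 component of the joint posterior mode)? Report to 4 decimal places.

The Dirichlet prior is conjugate to the Multinomial likelihood: each posterior αⱼ = prior αⱼ + observed count nⱼ.
Posterior concentration: (17.58, 13.10, 39.22), total = 69.90.
Joint mode component: (α_{S1}−1)/(Σα−K) = 16.58/66.90 = 0.2478.

0.2478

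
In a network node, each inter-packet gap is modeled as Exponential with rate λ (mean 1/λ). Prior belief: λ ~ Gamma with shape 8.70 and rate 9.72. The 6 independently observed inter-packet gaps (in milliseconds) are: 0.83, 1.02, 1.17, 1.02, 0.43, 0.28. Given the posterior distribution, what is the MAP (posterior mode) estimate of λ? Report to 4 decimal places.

With a Gamma(shape α, rate β) prior on the exponential rate λ, the posterior after n observations with total T = Σxᵢ is Gamma(α+n, β+T).
Sum of observations T = 4.75 milliseconds; n = 6.
Posterior: Gamma(8.70+6, 9.72+4.75) = Gamma(14.70, 14.47).
Mode = (α−1)/β = 0.9468.

0.9468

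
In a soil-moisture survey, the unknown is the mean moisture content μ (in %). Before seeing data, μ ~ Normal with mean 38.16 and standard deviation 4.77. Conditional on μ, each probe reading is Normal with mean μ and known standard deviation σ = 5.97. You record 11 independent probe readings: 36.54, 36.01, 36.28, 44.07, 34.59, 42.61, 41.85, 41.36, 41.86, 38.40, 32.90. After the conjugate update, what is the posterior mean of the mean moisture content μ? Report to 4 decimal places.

For Normal data with known variance σ², a Normal(μ₀, σ₀²) prior on μ is conjugate. Posterior precision = 1/σ₀² + n/σ²; posterior mean is the precision-weighted average of μ₀ and x̄.
Σxᵢ = 36.54 + 36.01 + 36.28 + 44.07 + 34.59 + 42.61 + 41.85 + 41.36 + 41.86 + 38.40 + 32.90 = 426.47, so n·x̄ = 426.47.
σ₀² = 4.77² = 22.7529, σ² = 5.97² = 35.6409; σ² + n·σ₀² = 35.6409 + 11·22.7529 = 285.9228.
Posterior mean = (μ₀/σ₀² + n·x̄/σ²)/(1/σ₀² + n/σ²) = (σ²·μ₀ + σ₀²·n·x̄)/(σ² + n·σ₀²) = (35.6409·38.16 + 22.7529·426.47)/285.9228 = 11063.486007/285.9228 = 38.6940.

38.6940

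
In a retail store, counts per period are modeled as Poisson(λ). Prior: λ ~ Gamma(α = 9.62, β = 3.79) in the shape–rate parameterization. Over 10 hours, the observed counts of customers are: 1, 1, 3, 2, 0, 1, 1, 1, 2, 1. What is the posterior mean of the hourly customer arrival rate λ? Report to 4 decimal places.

With a Gamma(shape α, rate β) prior, the Poisson likelihood is conjugate: the posterior is Gamma(α + ΣXᵢ, β + n).
Sum of counts S = 13 over n = 10 hours.
Posterior: Gamma(α+S, β+n) = Gamma(9.62+13, 3.79+10) = Gamma(22.62, 13.79).
Posterior mean = α/β = 22.62/13.79 = 1.6403.

1.6403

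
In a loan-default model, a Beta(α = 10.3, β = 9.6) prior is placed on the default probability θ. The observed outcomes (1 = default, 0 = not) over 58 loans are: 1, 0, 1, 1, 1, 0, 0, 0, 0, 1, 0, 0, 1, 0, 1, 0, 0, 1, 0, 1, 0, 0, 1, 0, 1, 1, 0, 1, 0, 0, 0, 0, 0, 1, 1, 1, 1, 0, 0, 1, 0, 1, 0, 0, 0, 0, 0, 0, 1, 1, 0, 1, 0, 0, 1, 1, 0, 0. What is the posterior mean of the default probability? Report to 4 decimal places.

The Beta prior is conjugate to a Binomial/Bernoulli likelihood; the update adds successes to α and failures to β.
Posterior: Beta(α+k, β+n−k) = Beta(10.3+24, 9.6+34) = Beta(34.3, 43.6).
Posterior mean = α/(α+β) = 34.3/77.9 = 0.4403.

0.4403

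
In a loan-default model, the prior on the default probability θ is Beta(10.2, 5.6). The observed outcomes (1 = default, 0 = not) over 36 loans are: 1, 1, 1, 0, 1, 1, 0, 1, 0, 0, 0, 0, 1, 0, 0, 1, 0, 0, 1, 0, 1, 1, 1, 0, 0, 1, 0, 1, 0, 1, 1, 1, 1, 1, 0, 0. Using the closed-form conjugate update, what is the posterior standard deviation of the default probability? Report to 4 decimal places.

0.0682

The Beta prior is conjugate to a Binomial/Bernoulli likelihood; the update adds successes to α and failures to β.
Posterior: Beta(α+k, β+n−k) = Beta(10.2+19, 5.6+17) = Beta(29.2, 22.6).
Var = αβ/((α+β)²(α+β+1)) = 29.2·22.6/(51.8²·52.8) = 0.00465798; SD = √0.00465798 = 0.0682.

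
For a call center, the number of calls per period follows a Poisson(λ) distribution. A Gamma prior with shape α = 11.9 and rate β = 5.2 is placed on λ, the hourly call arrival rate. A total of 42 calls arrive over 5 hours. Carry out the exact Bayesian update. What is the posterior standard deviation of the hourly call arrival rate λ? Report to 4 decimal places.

With a Gamma(shape α, rate β) prior, the Poisson likelihood is conjugate: the posterior is Gamma(α + ΣXᵢ, β + n).
Posterior: Gamma(α+S, β+n) = Gamma(11.9+42, 5.2+5) = Gamma(53.9, 10.2).
SD = √α/β = √53.9/10.2 = 0.7198.

0.7198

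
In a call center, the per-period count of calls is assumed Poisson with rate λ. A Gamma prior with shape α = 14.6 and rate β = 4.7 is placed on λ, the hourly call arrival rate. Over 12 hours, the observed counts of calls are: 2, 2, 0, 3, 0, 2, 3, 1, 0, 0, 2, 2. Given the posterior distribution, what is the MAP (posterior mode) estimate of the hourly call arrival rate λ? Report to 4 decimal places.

1.8323

With a Gamma(shape α, rate β) prior, the Poisson likelihood is conjugate: the posterior is Gamma(α + ΣXᵢ, β + n).
Sum of counts S = 17 over n = 12 hours.
Posterior: Gamma(α+S, β+n) = Gamma(14.6+17, 4.7+12) = Gamma(31.6, 16.7).
Mode of Gamma(α,β) for α≥1 is (α−1)/β = 30.6/16.7 = 1.8323.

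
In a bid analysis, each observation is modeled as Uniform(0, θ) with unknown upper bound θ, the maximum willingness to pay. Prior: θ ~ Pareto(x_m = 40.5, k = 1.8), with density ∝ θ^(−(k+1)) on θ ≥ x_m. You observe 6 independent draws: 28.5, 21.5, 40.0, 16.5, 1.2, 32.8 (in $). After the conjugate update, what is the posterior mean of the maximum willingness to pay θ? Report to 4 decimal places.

A Pareto(scale x_m, shape k) prior on the upper bound θ of Uniform(0, θ) is conjugate: posterior is Pareto(max(x_m, max xᵢ), k + n).
Sample maximum = 40.0; prior scale x_m = 40.5 → posterior scale = max = 40.5.
Posterior shape = 1.8 + 6 = 7.8.
E[θ|data] = k·x_m/(k−1) = 7.8·40.5/6.8 = 46.4559.

46.4559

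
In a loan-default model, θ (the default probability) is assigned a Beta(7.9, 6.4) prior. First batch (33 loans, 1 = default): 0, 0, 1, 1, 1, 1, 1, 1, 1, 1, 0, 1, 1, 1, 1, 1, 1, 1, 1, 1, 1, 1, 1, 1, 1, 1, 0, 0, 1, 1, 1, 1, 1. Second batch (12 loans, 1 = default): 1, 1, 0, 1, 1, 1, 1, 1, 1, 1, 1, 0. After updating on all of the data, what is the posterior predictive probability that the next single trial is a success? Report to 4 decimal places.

The Beta prior is conjugate to a Binomial/Bernoulli likelihood; the update adds successes to α and failures to β.
After batch 1: Beta(7.9+28, 6.4+5) = Beta(35.9, 11.4).
After batch 2: Beta(35.9+10, 11.4+2) = Beta(45.9, 13.4).
For a single future Bernoulli trial, P(success | data) = α/(α+β) = 0.7740.

0.7740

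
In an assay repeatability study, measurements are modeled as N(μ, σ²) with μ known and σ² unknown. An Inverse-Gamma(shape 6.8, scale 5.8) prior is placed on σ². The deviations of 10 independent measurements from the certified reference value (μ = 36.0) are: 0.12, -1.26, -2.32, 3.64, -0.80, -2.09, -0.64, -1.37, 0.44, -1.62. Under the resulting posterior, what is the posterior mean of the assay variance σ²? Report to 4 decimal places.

1.9420

With known mean μ and an Inverse-Gamma(α, β) prior on σ², the Normal likelihood is conjugate: posterior is Inv-Gamma(α + n/2, β + Σ(xᵢ−μ)²/2).
Σ(xᵢ−μ)² = (0.12)² + (-1.26)² + (-2.32)² + (3.64)² + (-0.80)² + (-2.09)² + (-0.64)² + (-1.37)² + (0.44)² + (-1.62)² = 30.3466.
Posterior: Inv-Gamma(6.8 + 10/2, 5.8 + 30.3466/2) = Inv-Gamma(11.80, 20.97330).
E[σ²|data] = β/(α−1) = 20.97330/10.80 = 1.9420.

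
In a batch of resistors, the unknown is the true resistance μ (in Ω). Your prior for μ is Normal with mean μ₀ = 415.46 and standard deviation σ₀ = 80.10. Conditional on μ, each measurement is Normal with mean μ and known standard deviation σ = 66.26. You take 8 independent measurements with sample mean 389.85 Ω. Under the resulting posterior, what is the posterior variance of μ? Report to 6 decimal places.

505.555374

For Normal data with known variance σ², a Normal(μ₀, σ₀²) prior on μ is conjugate. Posterior precision = 1/σ₀² + n/σ²; posterior mean is the precision-weighted average of μ₀ and x̄.
σ₀² = 80.10² = 6416.01, σ² = 66.26² = 4390.3876; σ² + n·σ₀² = 4390.3876 + 8·6416.01 = 55718.4676.
Posterior precision = 1/σ₀² + n/σ² = 1/6416.01 + 8/4390.3876 = (σ² + n·σ₀²)/(σ₀²σ²) = 55718.4676/(6416.01·4390.3876); posterior variance σₙ² = σ₀²σ²/(σ² + n·σ₀²) = 6416.01·4390.3876/55718.4676 = 505.555374.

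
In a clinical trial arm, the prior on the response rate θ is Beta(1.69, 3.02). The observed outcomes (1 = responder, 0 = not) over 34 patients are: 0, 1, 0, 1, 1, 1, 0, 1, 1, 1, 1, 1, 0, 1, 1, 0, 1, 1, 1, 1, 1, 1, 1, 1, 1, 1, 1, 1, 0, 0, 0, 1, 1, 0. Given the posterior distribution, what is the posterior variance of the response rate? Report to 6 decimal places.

The Beta prior is conjugate to a Binomial/Bernoulli likelihood; the update adds successes to α and failures to β.
Posterior: Beta(α+k, β+n−k) = Beta(1.69+25, 3.02+9) = Beta(26.69, 12.02).
Var = αβ/((α+β)²(α+β+1)) = 26.69·12.02/(38.71²·39.71) = 0.005391.

0.005391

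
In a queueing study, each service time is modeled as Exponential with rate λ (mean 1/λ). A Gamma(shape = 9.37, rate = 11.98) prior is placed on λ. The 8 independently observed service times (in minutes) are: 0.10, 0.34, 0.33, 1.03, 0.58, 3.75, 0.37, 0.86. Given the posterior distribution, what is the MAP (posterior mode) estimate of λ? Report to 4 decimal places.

0.8464

With a Gamma(shape α, rate β) prior on the exponential rate λ, the posterior after n observations with total T = Σxᵢ is Gamma(α+n, β+T).
Sum of observations T = 7.36 minutes; n = 8.
Posterior: Gamma(9.37+8, 11.98+7.36) = Gamma(17.37, 19.34).
Mode = (α−1)/β = 0.8464.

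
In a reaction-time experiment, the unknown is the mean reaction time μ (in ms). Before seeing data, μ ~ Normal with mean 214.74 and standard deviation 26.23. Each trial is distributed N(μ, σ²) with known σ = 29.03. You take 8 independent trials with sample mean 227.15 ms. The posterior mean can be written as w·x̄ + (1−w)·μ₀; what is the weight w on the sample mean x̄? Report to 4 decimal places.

For Normal data with known variance σ², a Normal(μ₀, σ₀²) prior on μ is conjugate. Posterior precision = 1/σ₀² + n/σ²; posterior mean is the precision-weighted average of μ₀ and x̄.
σ₀² = 26.23² = 688.0129, σ² = 29.03² = 842.7409. Prior precision 1/σ₀² = 1/688.0129; data precision n/σ² = 8/842.7409.
w = (n/σ²)/(1/σ₀² + n/σ²) = n·σ₀²/(σ² + n·σ₀²) = 8·688.0129/(842.7409 + 8·688.0129) = 5504.1032/6346.8441 = 0.8672.

0.8672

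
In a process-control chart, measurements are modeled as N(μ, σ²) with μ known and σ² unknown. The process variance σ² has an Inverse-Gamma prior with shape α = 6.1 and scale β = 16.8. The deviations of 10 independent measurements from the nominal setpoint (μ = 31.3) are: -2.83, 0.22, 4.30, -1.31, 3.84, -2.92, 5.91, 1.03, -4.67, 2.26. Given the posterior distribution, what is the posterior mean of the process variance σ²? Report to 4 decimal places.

With known mean μ and an Inverse-Gamma(α, β) prior on σ², the Normal likelihood is conjugate: posterior is Inv-Gamma(α + n/2, β + Σ(xᵢ−μ)²/2).
Σ(xᵢ−μ)² = (-2.83)² + (0.22)² + (4.30)² + (-1.31)² + (3.84)² + (-2.92)² + (5.91)² + (1.03)² + (-4.67)² + (2.26)² = 114.4409.
Posterior: Inv-Gamma(6.1 + 10/2, 16.8 + 114.4409/2) = Inv-Gamma(11.10, 74.02045).
E[σ²|data] = β/(α−1) = 74.02045/10.10 = 7.3288.

7.3288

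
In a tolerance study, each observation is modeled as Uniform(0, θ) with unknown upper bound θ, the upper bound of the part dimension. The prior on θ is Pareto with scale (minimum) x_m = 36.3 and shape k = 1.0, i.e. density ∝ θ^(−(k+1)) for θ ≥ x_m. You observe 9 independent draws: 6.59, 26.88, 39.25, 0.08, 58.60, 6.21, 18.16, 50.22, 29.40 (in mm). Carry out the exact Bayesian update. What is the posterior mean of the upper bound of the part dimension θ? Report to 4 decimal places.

A Pareto(scale x_m, shape k) prior on the upper bound θ of Uniform(0, θ) is conjugate: posterior is Pareto(max(x_m, max xᵢ), k + n).
Sample maximum = 58.60; prior scale x_m = 36.3 → posterior scale = max = 58.60.
Posterior shape = 1.0 + 9 = 10.0.
E[θ|data] = k·x_m/(k−1) = 10.0·58.60/9.0 = 65.1111.

65.1111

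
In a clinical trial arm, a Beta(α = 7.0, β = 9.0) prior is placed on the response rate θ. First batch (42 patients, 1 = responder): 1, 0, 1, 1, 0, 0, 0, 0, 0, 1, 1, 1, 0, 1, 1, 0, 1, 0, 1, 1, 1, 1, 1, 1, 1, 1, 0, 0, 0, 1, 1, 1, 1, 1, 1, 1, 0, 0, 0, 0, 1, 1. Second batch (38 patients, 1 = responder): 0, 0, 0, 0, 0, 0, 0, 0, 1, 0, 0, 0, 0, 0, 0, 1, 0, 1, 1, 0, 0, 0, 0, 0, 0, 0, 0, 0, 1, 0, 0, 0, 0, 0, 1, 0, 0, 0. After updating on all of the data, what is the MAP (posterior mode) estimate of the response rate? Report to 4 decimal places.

The Beta prior is conjugate to a Binomial/Bernoulli likelihood; the update adds successes to α and failures to β.
After batch 1: Beta(7.0+26, 9.0+16) = Beta(33.0, 25.0).
After batch 2: Beta(33.0+6, 25.0+32) = Beta(39.0, 57.0).
Mode of Beta(a,b) for a,b>1 is (a−1)/(a+b−2) = 38.0/94.0 = 0.4043.

0.4043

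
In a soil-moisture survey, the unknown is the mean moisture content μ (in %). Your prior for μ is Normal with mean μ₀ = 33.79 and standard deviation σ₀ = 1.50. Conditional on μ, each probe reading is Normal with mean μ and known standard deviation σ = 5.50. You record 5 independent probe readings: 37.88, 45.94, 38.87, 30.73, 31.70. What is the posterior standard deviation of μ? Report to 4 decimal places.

1.2806

For Normal data with known variance σ², a Normal(μ₀, σ₀²) prior on μ is conjugate. Posterior precision = 1/σ₀² + n/σ²; posterior mean is the precision-weighted average of μ₀ and x̄.
σ₀² = 1.50² = 2.25, σ² = 5.50² = 30.25; σ² + n·σ₀² = 30.25 + 5·2.25 = 41.5.
Posterior precision = 1/σ₀² + n/σ² = 1/2.25 + 5/30.25 = (σ² + n·σ₀²)/(σ₀²σ²) = 41.5/(2.25·30.25); posterior variance σₙ² = σ₀²σ²/(σ² + n·σ₀²) = 2.25·30.25/41.5 = 1.640060.
Posterior SD = √σₙ² = √(2.25·30.25/41.5) = 1.2806.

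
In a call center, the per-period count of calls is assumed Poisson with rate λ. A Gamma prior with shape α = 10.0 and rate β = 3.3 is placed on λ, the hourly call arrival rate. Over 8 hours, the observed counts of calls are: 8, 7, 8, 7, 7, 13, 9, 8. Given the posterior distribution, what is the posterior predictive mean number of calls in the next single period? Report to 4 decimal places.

6.8142

With a Gamma(shape α, rate β) prior, the Poisson likelihood is conjugate: the posterior is Gamma(α + ΣXᵢ, β + n).
Sum of counts S = 67 over n = 8 hours.
Posterior: Gamma(α+S, β+n) = Gamma(10.0+67, 3.3+8) = Gamma(77.0, 11.3).
The predictive distribution for one future period is NegBinom with mean α/β = 6.8142.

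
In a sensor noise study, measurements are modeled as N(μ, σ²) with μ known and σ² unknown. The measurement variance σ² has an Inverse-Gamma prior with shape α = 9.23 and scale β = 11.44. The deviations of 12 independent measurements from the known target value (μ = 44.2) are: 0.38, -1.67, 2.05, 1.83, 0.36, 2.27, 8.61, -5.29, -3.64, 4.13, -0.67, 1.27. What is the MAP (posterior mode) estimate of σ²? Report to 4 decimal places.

With known mean μ and an Inverse-Gamma(α, β) prior on σ², the Normal likelihood is conjugate: posterior is Inv-Gamma(α + n/2, β + Σ(xᵢ−μ)²/2).
Σ(xᵢ−μ)² = (0.38)² + (-1.67)² + (2.05)² + (1.83)² + (0.36)² + (2.27)² + (8.61)² + (-5.29)² + (-3.64)² + (4.13)² + (-0.67)² + (1.27)² = 150.2517.
Posterior: Inv-Gamma(9.23 + 12/2, 11.44 + 150.2517/2) = Inv-Gamma(15.23, 86.56585).
Mode = β/(α+1) = 86.56585/16.23 = 5.3337.

5.3337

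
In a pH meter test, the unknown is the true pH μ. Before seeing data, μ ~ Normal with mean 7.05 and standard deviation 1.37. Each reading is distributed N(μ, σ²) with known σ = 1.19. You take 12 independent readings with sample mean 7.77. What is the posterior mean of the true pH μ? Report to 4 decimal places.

7.7274

For Normal data with known variance σ², a Normal(μ₀, σ₀²) prior on μ is conjugate. Posterior precision = 1/σ₀² + n/σ²; posterior mean is the precision-weighted average of μ₀ and x̄.
n·x̄ = 12·7.77 = 93.24.
σ₀² = 1.37² = 1.8769, σ² = 1.19² = 1.4161; σ² + n·σ₀² = 1.4161 + 12·1.8769 = 23.9389.
Posterior mean = (μ₀/σ₀² + n·x̄/σ²)/(1/σ₀² + n/σ²) = (σ²·μ₀ + σ₀²·n·x̄)/(σ² + n·σ₀²) = (1.4161·7.05 + 1.8769·93.24)/23.9389 = 184.985661/23.9389 = 7.7274.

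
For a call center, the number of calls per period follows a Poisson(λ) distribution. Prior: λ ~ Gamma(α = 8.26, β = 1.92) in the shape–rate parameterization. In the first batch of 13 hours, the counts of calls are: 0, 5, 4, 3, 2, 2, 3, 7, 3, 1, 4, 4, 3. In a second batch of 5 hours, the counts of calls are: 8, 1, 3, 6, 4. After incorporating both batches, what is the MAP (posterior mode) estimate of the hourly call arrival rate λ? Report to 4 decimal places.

3.5271

With a Gamma(shape α, rate β) prior, the Poisson likelihood is conjugate: the posterior is Gamma(α + ΣXᵢ, β + n).
Batch 1: sum of counts S = 41 over n = 13 hours.
After batch 1: Gamma(α+S, β+n) = Gamma(8.26+41, 1.92+13) = Gamma(49.26, 14.92).
Batch 2: sum of counts S = 22 over n = 5 hours.
After batch 2: Gamma(α+S, β+n) = Gamma(49.26+22, 14.92+5) = Gamma(71.26, 19.92).
Mode of Gamma(α,β) for α≥1 is (α−1)/β = 70.26/19.92 = 3.5271.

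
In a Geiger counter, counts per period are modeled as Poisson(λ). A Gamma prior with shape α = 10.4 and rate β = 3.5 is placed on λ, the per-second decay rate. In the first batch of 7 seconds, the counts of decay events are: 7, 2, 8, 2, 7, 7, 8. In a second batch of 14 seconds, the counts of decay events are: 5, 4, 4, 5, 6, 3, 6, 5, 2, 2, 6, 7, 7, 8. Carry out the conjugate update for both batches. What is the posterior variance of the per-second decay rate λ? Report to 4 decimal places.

With a Gamma(shape α, rate β) prior, the Poisson likelihood is conjugate: the posterior is Gamma(α + ΣXᵢ, β + n).
Batch 1: sum of counts S = 41 over n = 7 seconds.
After batch 1: Gamma(α+S, β+n) = Gamma(10.4+41, 3.5+7) = Gamma(51.4, 10.5).
Batch 2: sum of counts S = 70 over n = 14 seconds.
After batch 2: Gamma(α+S, β+n) = Gamma(51.4+70, 10.5+14) = Gamma(121.4, 24.5).
Var = α/β² = 121.4/24.5² = 0.2022.

0.2022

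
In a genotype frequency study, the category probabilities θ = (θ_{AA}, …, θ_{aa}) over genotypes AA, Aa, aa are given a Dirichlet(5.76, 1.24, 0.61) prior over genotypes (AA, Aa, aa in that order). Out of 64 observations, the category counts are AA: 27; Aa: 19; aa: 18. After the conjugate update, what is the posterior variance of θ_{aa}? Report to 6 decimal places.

The Dirichlet prior is conjugate to the Multinomial likelihood: each posterior αⱼ = prior αⱼ + observed count nⱼ.
Posterior concentration: (32.76, 20.24, 18.61), total = 71.61.
Var[θ_j] = α_j(Σα−α_j)/((Σα)²(Σα+1)) = 18.61·53.00/(71.61²·72.61) = 0.002649.

0.002649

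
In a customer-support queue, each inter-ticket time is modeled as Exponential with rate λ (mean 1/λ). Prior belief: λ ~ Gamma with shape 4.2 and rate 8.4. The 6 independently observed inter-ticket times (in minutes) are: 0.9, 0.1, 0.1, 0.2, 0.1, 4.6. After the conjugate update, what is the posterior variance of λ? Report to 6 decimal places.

With a Gamma(shape α, rate β) prior on the exponential rate λ, the posterior after n observations with total T = Σxᵢ is Gamma(α+n, β+T).
Sum of observations T = 6.0 minutes; n = 6.
Posterior: Gamma(4.2+6, 8.4+6.0) = Gamma(10.2, 14.4).
Var = α/β² = 0.049190.

0.049190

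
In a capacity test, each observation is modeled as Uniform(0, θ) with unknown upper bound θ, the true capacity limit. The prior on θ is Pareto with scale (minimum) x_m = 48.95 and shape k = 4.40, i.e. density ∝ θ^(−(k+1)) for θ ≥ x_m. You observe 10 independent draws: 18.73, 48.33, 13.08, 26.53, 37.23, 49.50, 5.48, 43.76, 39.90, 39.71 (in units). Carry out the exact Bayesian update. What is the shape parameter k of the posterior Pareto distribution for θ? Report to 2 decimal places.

14.40

A Pareto(scale x_m, shape k) prior on the upper bound θ of Uniform(0, θ) is conjugate: posterior is Pareto(max(x_m, max xᵢ), k + n).
Sample maximum = 49.50; prior scale x_m = 48.95 → posterior scale = max = 49.50.
Posterior shape = 4.40 + 10 = 14.40.
Posterior shape k = 14.40.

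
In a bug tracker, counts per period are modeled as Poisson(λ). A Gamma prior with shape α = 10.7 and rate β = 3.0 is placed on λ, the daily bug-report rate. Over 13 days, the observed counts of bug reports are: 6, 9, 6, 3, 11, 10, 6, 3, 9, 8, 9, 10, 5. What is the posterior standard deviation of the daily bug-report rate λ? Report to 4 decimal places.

0.6426

With a Gamma(shape α, rate β) prior, the Poisson likelihood is conjugate: the posterior is Gamma(α + ΣXᵢ, β + n).
Sum of counts S = 95 over n = 13 days.
Posterior: Gamma(α+S, β+n) = Gamma(10.7+95, 3.0+13) = Gamma(105.7, 16.0).
SD = √α/β = √105.7/16.0 = 0.6426.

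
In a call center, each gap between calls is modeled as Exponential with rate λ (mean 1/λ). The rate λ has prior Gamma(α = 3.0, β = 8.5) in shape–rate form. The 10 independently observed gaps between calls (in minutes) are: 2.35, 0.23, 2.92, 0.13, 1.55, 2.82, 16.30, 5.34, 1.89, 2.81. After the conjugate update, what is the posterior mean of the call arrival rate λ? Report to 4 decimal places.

0.2899

With a Gamma(shape α, rate β) prior on the exponential rate λ, the posterior after n observations with total T = Σxᵢ is Gamma(α+n, β+T).
Sum of observations T = 36.34 minutes; n = 10.
Posterior: Gamma(3.0+10, 8.5+36.34) = Gamma(13.0, 44.84).
Posterior mean of λ = α/β = 13.0/44.84 = 0.2899.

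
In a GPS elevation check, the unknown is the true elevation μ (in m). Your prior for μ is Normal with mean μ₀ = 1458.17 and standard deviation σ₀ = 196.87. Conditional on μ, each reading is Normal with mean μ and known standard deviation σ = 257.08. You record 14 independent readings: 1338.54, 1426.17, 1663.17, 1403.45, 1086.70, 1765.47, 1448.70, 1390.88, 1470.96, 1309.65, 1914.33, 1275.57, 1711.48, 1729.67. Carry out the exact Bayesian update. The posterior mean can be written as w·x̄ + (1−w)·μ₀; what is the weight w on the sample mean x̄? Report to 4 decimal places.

0.8914

For Normal data with known variance σ², a Normal(μ₀, σ₀²) prior on μ is conjugate. Posterior precision = 1/σ₀² + n/σ²; posterior mean is the precision-weighted average of μ₀ and x̄.
σ₀² = 196.87² = 38757.7969, σ² = 257.08² = 66090.1264. Prior precision 1/σ₀² = 1/38757.7969; data precision n/σ² = 14/66090.1264.
w = (n/σ²)/(1/σ₀² + n/σ²) = n·σ₀²/(σ² + n·σ₀²) = 14·38757.7969/(66090.1264 + 14·38757.7969) = 542609.1566/608699.283 = 0.8914.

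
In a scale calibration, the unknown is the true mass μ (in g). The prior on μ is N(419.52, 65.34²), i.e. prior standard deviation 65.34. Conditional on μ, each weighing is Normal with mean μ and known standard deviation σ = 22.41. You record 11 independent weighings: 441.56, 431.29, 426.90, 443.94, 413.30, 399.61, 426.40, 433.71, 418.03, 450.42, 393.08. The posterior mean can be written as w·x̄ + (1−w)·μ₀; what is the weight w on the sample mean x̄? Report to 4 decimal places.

For Normal data with known variance σ², a Normal(μ₀, σ₀²) prior on μ is conjugate. Posterior precision = 1/σ₀² + n/σ²; posterior mean is the precision-weighted average of μ₀ and x̄.
σ₀² = 65.34² = 4269.3156, σ² = 22.41² = 502.2081. Prior precision 1/σ₀² = 1/4269.3156; data precision n/σ² = 11/502.2081.
w = (n/σ²)/(1/σ₀² + n/σ²) = n·σ₀²/(σ² + n·σ₀²) = 11·4269.3156/(502.2081 + 11·4269.3156) = 46962.4716/47464.6797 = 0.9894.

0.9894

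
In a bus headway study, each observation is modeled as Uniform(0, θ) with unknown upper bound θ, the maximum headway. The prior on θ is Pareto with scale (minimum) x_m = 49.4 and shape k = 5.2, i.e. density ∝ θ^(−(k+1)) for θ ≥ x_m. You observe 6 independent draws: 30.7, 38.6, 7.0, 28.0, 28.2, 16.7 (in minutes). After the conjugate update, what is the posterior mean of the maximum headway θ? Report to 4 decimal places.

54.2431

A Pareto(scale x_m, shape k) prior on the upper bound θ of Uniform(0, θ) is conjugate: posterior is Pareto(max(x_m, max xᵢ), k + n).
Sample maximum = 38.6; prior scale x_m = 49.4 → posterior scale = max = 49.4.
Posterior shape = 5.2 + 6 = 11.2.
E[θ|data] = k·x_m/(k−1) = 11.2·49.4/10.2 = 54.2431.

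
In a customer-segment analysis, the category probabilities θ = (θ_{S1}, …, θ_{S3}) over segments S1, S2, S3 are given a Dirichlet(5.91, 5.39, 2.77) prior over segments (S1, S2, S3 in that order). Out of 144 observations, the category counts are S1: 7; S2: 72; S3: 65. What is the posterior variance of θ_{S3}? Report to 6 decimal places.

The Dirichlet prior is conjugate to the Multinomial likelihood: each posterior αⱼ = prior αⱼ + observed count nⱼ.
Posterior concentration: (12.91, 77.39, 67.77), total = 158.07.
Var[θ_j] = α_j(Σα−α_j)/((Σα)²(Σα+1)) = 67.77·90.30/(158.07²·159.07) = 0.001540.

0.001540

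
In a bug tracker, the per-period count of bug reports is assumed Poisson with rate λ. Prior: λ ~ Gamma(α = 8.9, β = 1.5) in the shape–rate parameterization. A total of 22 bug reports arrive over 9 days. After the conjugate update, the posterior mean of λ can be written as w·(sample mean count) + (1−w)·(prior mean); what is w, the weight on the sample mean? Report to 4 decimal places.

With a Gamma(shape α, rate β) prior, the Poisson likelihood is conjugate: the posterior is Gamma(α + ΣXᵢ, β + n).
Posterior mean = (α₀+S)/(β₀+n) = [n/(β₀+n)]·(S/n) + [β₀/(β₀+n)]·(α₀/β₀), so only n and β₀ enter the weight.
Weight on data w = n/(β₀+n) = 9/(1.5+9) = 9/10.5 = 0.8571.

0.8571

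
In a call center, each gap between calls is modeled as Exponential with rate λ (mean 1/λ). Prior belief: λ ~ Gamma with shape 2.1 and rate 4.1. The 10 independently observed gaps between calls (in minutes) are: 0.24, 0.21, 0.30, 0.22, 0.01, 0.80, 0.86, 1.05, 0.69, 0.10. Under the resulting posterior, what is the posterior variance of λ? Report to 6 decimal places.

0.164366

With a Gamma(shape α, rate β) prior on the exponential rate λ, the posterior after n observations with total T = Σxᵢ is Gamma(α+n, β+T).
Sum of observations T = 4.48 minutes; n = 10.
Posterior: Gamma(2.1+10, 4.1+4.48) = Gamma(12.1, 8.58).
Var = α/β² = 0.164366.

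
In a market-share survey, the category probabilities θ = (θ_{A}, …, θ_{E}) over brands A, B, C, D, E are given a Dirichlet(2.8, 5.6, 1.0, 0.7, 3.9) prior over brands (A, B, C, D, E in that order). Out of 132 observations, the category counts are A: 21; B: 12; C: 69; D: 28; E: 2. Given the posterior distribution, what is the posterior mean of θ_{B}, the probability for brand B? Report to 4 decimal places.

0.1205

The Dirichlet prior is conjugate to the Multinomial likelihood: each posterior αⱼ = prior αⱼ + observed count nⱼ.
Posterior concentration: (23.8, 17.6, 70.0, 28.7, 5.9), total = 146.0.
E[θ_{B}|data] = α_{B}/Σα = 17.6/146.0 = 0.1205.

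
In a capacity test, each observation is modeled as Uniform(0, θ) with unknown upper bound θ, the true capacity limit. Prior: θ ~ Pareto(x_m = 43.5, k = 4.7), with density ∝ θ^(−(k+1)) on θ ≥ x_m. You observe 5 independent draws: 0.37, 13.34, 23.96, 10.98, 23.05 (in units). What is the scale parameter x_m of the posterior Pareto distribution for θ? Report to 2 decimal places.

43.50

A Pareto(scale x_m, shape k) prior on the upper bound θ of Uniform(0, θ) is conjugate: posterior is Pareto(max(x_m, max xᵢ), k + n).
Sample maximum = 23.96; prior scale x_m = 43.5 → posterior scale = max = 43.50.
Posterior shape = 4.7 + 5 = 9.7.
Posterior scale x_m = 43.50.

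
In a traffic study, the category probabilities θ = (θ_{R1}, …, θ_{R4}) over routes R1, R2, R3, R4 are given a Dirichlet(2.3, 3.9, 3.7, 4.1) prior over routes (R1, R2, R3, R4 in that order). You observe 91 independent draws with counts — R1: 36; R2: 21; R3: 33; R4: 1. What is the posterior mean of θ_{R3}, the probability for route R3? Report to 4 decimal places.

The Dirichlet prior is conjugate to the Multinomial likelihood: each posterior αⱼ = prior αⱼ + observed count nⱼ.
Posterior concentration: (38.3, 24.9, 36.7, 5.1), total = 105.0.
E[θ_{R3}|data] = α_{R3}/Σα = 36.7/105.0 = 0.3495.

0.3495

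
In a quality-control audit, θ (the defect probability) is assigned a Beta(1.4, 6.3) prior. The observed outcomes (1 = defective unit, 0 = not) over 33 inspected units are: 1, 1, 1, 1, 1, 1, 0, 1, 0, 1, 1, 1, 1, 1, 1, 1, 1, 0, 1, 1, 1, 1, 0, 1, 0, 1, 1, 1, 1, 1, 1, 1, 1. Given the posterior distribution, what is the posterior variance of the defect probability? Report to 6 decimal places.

0.004810

The Beta prior is conjugate to a Binomial/Bernoulli likelihood; the update adds successes to α and failures to β.
Posterior: Beta(α+k, β+n−k) = Beta(1.4+28, 6.3+5) = Beta(29.4, 11.3).
Var = αβ/((α+β)²(α+β+1)) = 29.4·11.3/(40.7²·41.7) = 0.004810.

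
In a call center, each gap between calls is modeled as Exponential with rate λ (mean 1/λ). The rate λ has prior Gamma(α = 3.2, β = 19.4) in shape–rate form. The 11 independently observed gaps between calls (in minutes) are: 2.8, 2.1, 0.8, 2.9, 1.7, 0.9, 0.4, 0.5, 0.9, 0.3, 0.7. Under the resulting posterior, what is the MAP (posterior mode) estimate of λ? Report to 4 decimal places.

0.3952

With a Gamma(shape α, rate β) prior on the exponential rate λ, the posterior after n observations with total T = Σxᵢ is Gamma(α+n, β+T).
Sum of observations T = 14.0 minutes; n = 11.
Posterior: Gamma(3.2+11, 19.4+14.0) = Gamma(14.2, 33.4).
Mode = (α−1)/β = 0.3952.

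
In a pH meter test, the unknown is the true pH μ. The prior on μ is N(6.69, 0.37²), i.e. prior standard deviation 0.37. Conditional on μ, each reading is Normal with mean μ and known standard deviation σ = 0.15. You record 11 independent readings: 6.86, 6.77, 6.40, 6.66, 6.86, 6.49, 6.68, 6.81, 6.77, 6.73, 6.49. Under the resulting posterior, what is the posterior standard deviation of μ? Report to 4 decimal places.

For Normal data with known variance σ², a Normal(μ₀, σ₀²) prior on μ is conjugate. Posterior precision = 1/σ₀² + n/σ²; posterior mean is the precision-weighted average of μ₀ and x̄.
σ₀² = 0.37² = 0.1369, σ² = 0.15² = 0.0225; σ² + n·σ₀² = 0.0225 + 11·0.1369 = 1.5284.
Posterior precision = 1/σ₀² + n/σ² = 1/0.1369 + 11/0.0225 = (σ² + n·σ₀²)/(σ₀²σ²) = 1.5284/(0.1369·0.0225); posterior variance σₙ² = σ₀²σ²/(σ² + n·σ₀²) = 0.1369·0.0225/1.5284 = 0.002015.
Posterior SD = √σₙ² = √(0.1369·0.0225/1.5284) = 0.0449.

0.0449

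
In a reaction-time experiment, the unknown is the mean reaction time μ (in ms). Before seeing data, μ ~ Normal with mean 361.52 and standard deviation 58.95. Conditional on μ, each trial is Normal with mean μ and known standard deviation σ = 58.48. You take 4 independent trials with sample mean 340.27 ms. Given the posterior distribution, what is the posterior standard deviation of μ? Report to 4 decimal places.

26.1947

For Normal data with known variance σ², a Normal(μ₀, σ₀²) prior on μ is conjugate. Posterior precision = 1/σ₀² + n/σ²; posterior mean is the precision-weighted average of μ₀ and x̄.
σ₀² = 58.95² = 3475.1025, σ² = 58.48² = 3419.9104; σ² + n·σ₀² = 3419.9104 + 4·3475.1025 = 17320.3204.
Posterior precision = 1/σ₀² + n/σ² = 1/3475.1025 + 4/3419.9104 = (σ² + n·σ₀²)/(σ₀²σ²) = 17320.3204/(3475.1025·3419.9104); posterior variance σₙ² = σ₀²σ²/(σ² + n·σ₀²) = 3475.1025·3419.9104/17320.3204 = 686.161624.
Posterior SD = √σₙ² = √(3475.1025·3419.9104/17320.3204) = 26.1947.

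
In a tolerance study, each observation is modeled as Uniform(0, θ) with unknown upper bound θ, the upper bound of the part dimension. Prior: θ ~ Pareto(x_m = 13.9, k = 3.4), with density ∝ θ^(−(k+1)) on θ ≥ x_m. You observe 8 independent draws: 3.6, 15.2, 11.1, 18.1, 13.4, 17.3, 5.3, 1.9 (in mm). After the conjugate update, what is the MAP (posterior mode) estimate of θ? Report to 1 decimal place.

A Pareto(scale x_m, shape k) prior on the upper bound θ of Uniform(0, θ) is conjugate: posterior is Pareto(max(x_m, max xᵢ), k + n).
Sample maximum = 18.1; prior scale x_m = 13.9 → posterior scale = max = 18.1.
Posterior shape = 3.4 + 8 = 11.4.
The Pareto density is decreasing on [x_m, ∞), so the mode is x_m = 18.1.

18.1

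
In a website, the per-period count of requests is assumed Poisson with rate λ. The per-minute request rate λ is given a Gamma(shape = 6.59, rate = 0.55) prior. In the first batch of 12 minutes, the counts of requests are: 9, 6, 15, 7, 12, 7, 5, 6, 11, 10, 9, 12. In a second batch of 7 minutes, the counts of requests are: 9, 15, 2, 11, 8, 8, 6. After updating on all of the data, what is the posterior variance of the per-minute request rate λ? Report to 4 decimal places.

0.4568

With a Gamma(shape α, rate β) prior, the Poisson likelihood is conjugate: the posterior is Gamma(α + ΣXᵢ, β + n).
Batch 1: sum of counts S = 109 over n = 12 minutes.
After batch 1: Gamma(α+S, β+n) = Gamma(6.59+109, 0.55+12) = Gamma(115.59, 12.55).
Batch 2: sum of counts S = 59 over n = 7 minutes.
After batch 2: Gamma(α+S, β+n) = Gamma(115.59+59, 12.55+7) = Gamma(174.59, 19.55).
Var = α/β² = 174.59/19.55² = 0.4568.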